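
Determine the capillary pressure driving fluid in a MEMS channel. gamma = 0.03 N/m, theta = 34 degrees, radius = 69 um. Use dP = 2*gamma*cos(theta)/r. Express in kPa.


Step 1: cos(34 deg) = 0.829
Step 2: Convert r to m: r = 69e-6 m
Step 3: dP = 2 * 0.03 * 0.829 / 69e-6 = 720.9 Pa
Step 4: Convert Pa to kPa (divide by 1000).
dP = 0.72 kPa


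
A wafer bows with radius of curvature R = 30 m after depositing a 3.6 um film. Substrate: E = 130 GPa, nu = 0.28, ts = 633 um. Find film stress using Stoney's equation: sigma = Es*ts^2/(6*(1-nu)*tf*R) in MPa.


Step 1: Compute numerator: Es * ts^2 = 130 * 633^2 = 52089570 (GPa*um^2)
Step 2: Compute denominator (R in um): 6*(1-nu)*tf*R = 6*0.72*3.6*30e6 = 466560000.0 (um^2)
Step 3: sigma (GPa) = 52089570 / 466560000.0 = 1.11646e-01 GPa
Step 4: Convert to MPa (x1000): sigma = 111.6 MPa


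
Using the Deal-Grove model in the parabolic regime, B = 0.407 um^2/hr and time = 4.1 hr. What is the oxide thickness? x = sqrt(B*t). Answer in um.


Step 1: Compute B*t = 0.407 * 4.1 = 1.6687
Step 2: x = sqrt(1.6687)
x = 1.292 um


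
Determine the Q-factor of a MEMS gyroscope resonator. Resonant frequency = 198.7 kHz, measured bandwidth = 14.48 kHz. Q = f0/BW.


Step 1: Q = f0 / bandwidth
Step 2: Q = 198.7 / 14.48
Q = 13.7


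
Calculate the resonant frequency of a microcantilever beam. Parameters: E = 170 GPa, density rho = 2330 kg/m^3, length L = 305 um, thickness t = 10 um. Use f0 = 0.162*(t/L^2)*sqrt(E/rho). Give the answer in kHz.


Step 1: Convert units to SI.
t_SI = 10e-6 m, L_SI = 305e-6 m
Step 2: Calculate sqrt(E/rho).
sqrt(170e9 / 2330) = 8541.74 m/s
Step 3: Compute f0.
f0 = 0.162 * 10e-6 / (305e-6)^2 * 8541.74 = 148751.6 Hz = 148.75 kHz


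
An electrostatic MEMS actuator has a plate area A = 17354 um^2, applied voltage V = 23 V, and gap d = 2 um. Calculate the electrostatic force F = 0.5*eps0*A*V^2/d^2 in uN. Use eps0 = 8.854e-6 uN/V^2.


Step 1: Identify parameters.
eps0 = 8.854e-6 uN/V^2, A = 17354 um^2, V = 23 V, d = 2 um
Step 2: Compute V^2 = 23^2 = 529
Step 3: Compute d^2 = 2^2 = 4
Step 4: F = 0.5 * 8.854e-6 * 17354 * 529 / 4
F = 10.16 uN


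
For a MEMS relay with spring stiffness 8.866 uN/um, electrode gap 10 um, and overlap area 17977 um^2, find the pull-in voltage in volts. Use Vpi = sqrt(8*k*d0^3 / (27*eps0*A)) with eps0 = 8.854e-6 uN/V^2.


Step 1: Compute numerator: 8 * k * d0^3 = 8 * 8.866 * 10^3 = 70928.0
Step 2: Compute denominator: 27 * eps0 * A = 27 * 8.854e-6 * 17977 = 4.297546
Step 3: Vpi = sqrt(70928.0 / 4.297546)
Vpi = 128.47 V


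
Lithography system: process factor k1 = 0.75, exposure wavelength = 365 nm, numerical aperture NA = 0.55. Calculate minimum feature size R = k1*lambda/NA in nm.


Step 1: Identify values: k1 = 0.75, lambda = 365 nm, NA = 0.55
Step 2: R = k1 * lambda / NA
R = 0.75 * 365 / 0.55
R = 497.7 nm


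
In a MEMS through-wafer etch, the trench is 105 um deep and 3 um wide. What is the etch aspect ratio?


Step 1: AR = depth / width
Step 2: AR = 105 / 3
AR = 35.0


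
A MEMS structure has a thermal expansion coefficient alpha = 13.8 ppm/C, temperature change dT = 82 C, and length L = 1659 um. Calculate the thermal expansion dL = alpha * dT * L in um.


Step 1: Convert CTE: alpha = 13.8 ppm/C = 13.8e-6 /C
Step 2: dL = 13.8e-6 * 82 * 1659
dL = 1.8773 um


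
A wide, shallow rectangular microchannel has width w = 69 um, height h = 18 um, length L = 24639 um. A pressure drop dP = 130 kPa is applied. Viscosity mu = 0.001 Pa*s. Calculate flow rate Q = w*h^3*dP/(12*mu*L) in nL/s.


Step 1: Convert all dimensions to SI (meters).
w = 69e-6 m, h = 18e-6 m, L = 24639e-6 m, dP = 130e3 Pa
Step 2: Q = w * h^3 * dP / (12 * mu * L)
Q = 69e-6 * (18e-6)^3 * 130e3 / (12 * 0.001 * 24639e-6) = 1.7693169e-10 m^3/s
Step 3: Convert Q from m^3/s to nL/s (1 m^3 = 1e12 nL, so multiply by 1e12).
Q = 176.932 nL/s


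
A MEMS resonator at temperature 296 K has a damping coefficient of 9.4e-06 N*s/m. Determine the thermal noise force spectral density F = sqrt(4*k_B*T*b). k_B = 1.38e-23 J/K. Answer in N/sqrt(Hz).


Step 1: Compute 4 * k_B * T * b
= 4 * 1.38e-23 * 296 * 9.4e-06
= 1.5359e-25 N^2/Hz
Step 2: F_noise = sqrt(1.5359e-25)
F_noise = 3.92e-13 N/sqrt(Hz)


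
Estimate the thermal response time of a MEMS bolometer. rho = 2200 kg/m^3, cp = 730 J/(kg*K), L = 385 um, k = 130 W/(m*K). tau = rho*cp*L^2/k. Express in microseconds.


Step 1: Convert L to m: L = 385e-6 m
Step 2: L^2 = (385e-6)^2 = 1.48225e-07 m^2
Step 3: tau = 2200 * 730 * 1.48225e-07 / 130 = 1.83114885e-03 s
Step 4: Convert to microseconds (multiply by 1e6).
tau = 1831.149 us


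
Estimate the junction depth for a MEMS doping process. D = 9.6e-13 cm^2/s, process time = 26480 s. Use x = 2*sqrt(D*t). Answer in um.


Step 1: Compute D*t = 9.6e-13 * 26480 = 2.54208e-08 cm^2
Step 2: sqrt(D*t) = 1.59439e-04 cm
Step 3: x = 2 * 1.59439e-04 cm = 3.18878e-04 cm
Step 4: Convert to um (1 cm = 1e4 um): x = 3.189 um


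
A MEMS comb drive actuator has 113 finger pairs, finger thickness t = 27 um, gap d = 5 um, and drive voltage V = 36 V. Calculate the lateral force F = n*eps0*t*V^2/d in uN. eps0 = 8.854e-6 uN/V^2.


Step 1: Parameters: n=113, eps0=8.854e-6 uN/V^2, t=27 um, V=36 V, d=5 um
Step 2: V^2 = 1296
Step 3: F = 113 * 8.854e-6 * 27 * 1296 / 5
F = 7.002 uN


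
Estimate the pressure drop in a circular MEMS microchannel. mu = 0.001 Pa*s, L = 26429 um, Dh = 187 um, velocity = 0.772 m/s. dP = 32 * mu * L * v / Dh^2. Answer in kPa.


Step 1: Convert to SI: L = 26429e-6 m, Dh = 187e-6 m
Step 2: dP = 32 * 0.001 * 26429e-6 * 0.772 / (187e-6)^2
Step 3: dP = 18670.88 Pa
Step 4: Convert to kPa: dP = 18.67 kPa


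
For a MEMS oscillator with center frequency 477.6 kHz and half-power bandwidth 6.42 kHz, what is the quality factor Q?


Step 1: Q = f0 / bandwidth
Step 2: Q = 477.6 / 6.42
Q = 74.4


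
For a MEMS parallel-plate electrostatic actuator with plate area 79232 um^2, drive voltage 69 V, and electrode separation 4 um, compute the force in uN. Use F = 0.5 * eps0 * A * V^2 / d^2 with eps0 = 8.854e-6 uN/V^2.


Step 1: Identify parameters.
eps0 = 8.854e-6 uN/V^2, A = 79232 um^2, V = 69 V, d = 4 um
Step 2: Compute V^2 = 69^2 = 4761
Step 3: Compute d^2 = 4^2 = 16
Step 4: F = 0.5 * 8.854e-6 * 79232 * 4761 / 16
F = 104.373 uN


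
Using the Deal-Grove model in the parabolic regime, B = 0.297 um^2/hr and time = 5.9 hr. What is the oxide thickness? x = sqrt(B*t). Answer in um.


Step 1: Compute B*t = 0.297 * 5.9 = 1.7523
Step 2: x = sqrt(1.7523)
x = 1.324 um


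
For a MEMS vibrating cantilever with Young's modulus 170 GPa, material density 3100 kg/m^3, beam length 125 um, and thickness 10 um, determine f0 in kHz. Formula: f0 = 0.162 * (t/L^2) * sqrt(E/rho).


Step 1: Convert units to SI.
t_SI = 10e-6 m, L_SI = 125e-6 m
Step 2: Calculate sqrt(E/rho).
sqrt(170e9 / 3100) = 7405.32 m/s
Step 3: Compute f0.
f0 = 0.162 * 10e-6 / (125e-6)^2 * 7405.32 = 767783.6 Hz = 767.78 kHz


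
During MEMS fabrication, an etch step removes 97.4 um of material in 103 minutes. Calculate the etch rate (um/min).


Step 1: Etch rate = depth / time
Step 2: rate = 97.4 / 103
rate = 0.946 um/min


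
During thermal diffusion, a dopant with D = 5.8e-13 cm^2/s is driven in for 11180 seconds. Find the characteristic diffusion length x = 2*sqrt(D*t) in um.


Step 1: Compute D*t = 5.8e-13 * 11180 = 6.4844e-09 cm^2
Step 2: sqrt(D*t) = 8.05258e-05 cm
Step 3: x = 2 * 8.05258e-05 cm = 1.610516e-04 cm
Step 4: Convert to um (1 cm = 1e4 um): x = 1.611 um


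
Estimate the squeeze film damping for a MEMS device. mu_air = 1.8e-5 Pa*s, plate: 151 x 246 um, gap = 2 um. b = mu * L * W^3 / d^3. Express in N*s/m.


Step 1: Convert to SI.
L = 151e-6 m, W = 246e-6 m, d = 2e-6 m
Step 2: W^3 = (246e-6)^3 = 1.49e-11 m^3
Step 3: d^3 = (2e-6)^3 = 8.00e-18 m^3
Step 4: b = 1.8e-5 * 151e-6 * 1.49e-11 / 8.00e-18
b = 5.06e-03 N*s/m


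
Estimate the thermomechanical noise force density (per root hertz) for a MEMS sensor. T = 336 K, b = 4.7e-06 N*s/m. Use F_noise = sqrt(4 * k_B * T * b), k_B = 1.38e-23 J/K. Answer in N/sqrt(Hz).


Step 1: Compute 4 * k_B * T * b
= 4 * 1.38e-23 * 336 * 4.7e-06
= 8.7172e-26 N^2/Hz
Step 2: F_noise = sqrt(8.7172e-26)
F_noise = 2.95e-13 N/sqrt(Hz)


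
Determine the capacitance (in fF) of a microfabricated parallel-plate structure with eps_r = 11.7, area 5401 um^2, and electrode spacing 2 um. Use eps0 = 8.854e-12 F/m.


Step 1: Convert area to m^2: A = 5401e-12 m^2
Step 2: Convert gap to m: d = 2e-6 m
Step 3: C = eps0 * eps_r * A / d
C = 8.854e-12 * 11.7 * 5401e-12 / 2e-6
Step 4: Convert to fF (multiply by 1e15).
C = 279.75 fF


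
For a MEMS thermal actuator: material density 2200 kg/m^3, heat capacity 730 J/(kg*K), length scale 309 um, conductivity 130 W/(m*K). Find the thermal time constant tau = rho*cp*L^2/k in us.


Step 1: Convert L to m: L = 309e-6 m
Step 2: L^2 = (309e-6)^2 = 9.5481e-08 m^2
Step 3: tau = 2200 * 730 * 9.5481e-08 / 130 = 1.17955758e-03 s
Step 4: Convert to microseconds (multiply by 1e6).
tau = 1179.558 us


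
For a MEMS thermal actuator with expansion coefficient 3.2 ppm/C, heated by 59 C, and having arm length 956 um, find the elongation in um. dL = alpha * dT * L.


Step 1: Convert CTE: alpha = 3.2 ppm/C = 3.2e-6 /C
Step 2: dL = 3.2e-6 * 59 * 956
dL = 0.1805 um


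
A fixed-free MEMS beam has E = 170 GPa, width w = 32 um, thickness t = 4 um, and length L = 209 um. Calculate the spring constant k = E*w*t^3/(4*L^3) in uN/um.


Step 1: Convert E to consistent units (1 GPa = 1000 uN/um^2).
E = 170 GPa = 170000 uN/um^2
Step 2: Compute t^3 = 4^3 = 64
Step 3: Compute L^3 = 209^3 = 9129329
Step 4: k = 170000 * 32 * 64 / (4 * 9129329)
k = 9.5341 uN/um


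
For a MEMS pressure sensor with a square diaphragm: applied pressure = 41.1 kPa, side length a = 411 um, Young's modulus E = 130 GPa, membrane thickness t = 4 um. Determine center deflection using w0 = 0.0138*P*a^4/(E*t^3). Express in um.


Step 1: Convert pressure to compatible units (E is in GPa, so P in GPa).
P = 41.1 kPa = 41.1e-6 GPa
Step 2: Compute numerator: 0.0138 * P * a^4.
a^4 = 411^4 = 28534304241
numerator = 0.0138 * 41.1e-6 * 28534304241 = 1.618409e+04
Step 3: Compute denominator: E * t^3 = 130 * 4^3 = 8320
Step 4: w0 = numerator / denominator = 1.618409e+04 / 8320 = 1.9452 um


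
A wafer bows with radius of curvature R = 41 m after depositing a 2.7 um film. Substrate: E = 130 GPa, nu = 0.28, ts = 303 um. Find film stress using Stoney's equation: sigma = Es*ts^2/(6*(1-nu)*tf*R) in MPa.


Step 1: Compute numerator: Es * ts^2 = 130 * 303^2 = 11935170 (GPa*um^2)
Step 2: Compute denominator (R in um): 6*(1-nu)*tf*R = 6*0.72*2.7*41e6 = 478224000.0 (um^2)
Step 3: sigma (GPa) = 11935170 / 478224000.0 = 2.4957e-02 GPa
Step 4: Convert to MPa (x1000): sigma = 25.0 MPa


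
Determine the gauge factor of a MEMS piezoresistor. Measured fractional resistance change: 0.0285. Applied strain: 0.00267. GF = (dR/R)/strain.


Step 1: Identify values.
dR/R = 0.0285, strain = 0.00267
Step 2: GF = (dR/R) / strain = 0.0285 / 0.00267
GF = 10.7


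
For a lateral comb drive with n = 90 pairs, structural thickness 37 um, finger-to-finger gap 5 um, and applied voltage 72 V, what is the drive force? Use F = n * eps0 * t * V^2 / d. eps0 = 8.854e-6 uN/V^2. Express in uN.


Step 1: Parameters: n=90, eps0=8.854e-6 uN/V^2, t=37 um, V=72 V, d=5 um
Step 2: V^2 = 5184
Step 3: F = 90 * 8.854e-6 * 37 * 5184 / 5
F = 30.569 uN


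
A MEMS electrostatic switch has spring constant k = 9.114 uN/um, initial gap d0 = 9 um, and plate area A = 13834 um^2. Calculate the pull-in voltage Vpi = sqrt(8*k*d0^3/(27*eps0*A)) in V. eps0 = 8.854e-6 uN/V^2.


Step 1: Compute numerator: 8 * k * d0^3 = 8 * 9.114 * 9^3 = 53152.848
Step 2: Compute denominator: 27 * eps0 * A = 27 * 8.854e-6 * 13834 = 3.307128
Step 3: Vpi = sqrt(53152.848 / 3.307128)
Vpi = 126.78 V


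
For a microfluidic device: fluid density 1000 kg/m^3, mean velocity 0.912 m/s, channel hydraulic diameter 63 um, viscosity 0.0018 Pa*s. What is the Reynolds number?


Step 1: Convert Dh to meters: Dh = 63e-6 m
Step 2: Re = rho * v * Dh / mu
Re = 1000 * 0.912 * 63e-6 / 0.0018
Re = 31.92


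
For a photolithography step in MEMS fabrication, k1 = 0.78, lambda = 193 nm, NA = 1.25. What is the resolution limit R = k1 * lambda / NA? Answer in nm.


Step 1: Identify values: k1 = 0.78, lambda = 193 nm, NA = 1.25
Step 2: R = k1 * lambda / NA
R = 0.78 * 193 / 1.25
R = 120.4 nm


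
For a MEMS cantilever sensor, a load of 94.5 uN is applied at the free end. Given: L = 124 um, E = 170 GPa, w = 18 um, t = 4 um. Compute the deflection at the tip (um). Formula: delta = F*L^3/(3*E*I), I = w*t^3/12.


Step 1: Calculate the second moment of area.
I = w * t^3 / 12 = 18 * 4^3 / 12 = 96.0 um^4
Step 2: Convert E to consistent units (1 GPa = 1000 uN/um^2).
E = 170 GPa = 170000 uN/um^2
Step 3: Calculate tip deflection.
delta = F * L^3 / (3 * E * I)
delta = 94.5 * 124^3 / (3 * 170000 * 96.0)
delta = 3.6801 um


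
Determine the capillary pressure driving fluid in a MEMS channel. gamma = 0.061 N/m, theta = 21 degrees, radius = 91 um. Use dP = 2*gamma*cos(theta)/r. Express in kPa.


Step 1: cos(21 deg) = 0.9336
Step 2: Convert r to m: r = 91e-6 m
Step 3: dP = 2 * 0.061 * 0.9336 / 91e-6 = 1251.6 Pa
Step 4: Convert Pa to kPa (divide by 1000).
dP = 1.25 kPa


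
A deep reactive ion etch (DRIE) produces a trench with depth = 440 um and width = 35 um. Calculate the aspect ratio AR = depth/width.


Step 1: AR = depth / width
Step 2: AR = 440 / 35
AR = 12.6


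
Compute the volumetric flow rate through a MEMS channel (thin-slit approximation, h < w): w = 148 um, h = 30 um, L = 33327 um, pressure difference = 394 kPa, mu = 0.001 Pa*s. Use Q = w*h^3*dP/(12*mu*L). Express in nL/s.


Step 1: Convert all dimensions to SI (meters).
w = 148e-6 m, h = 30e-6 m, L = 33327e-6 m, dP = 394e3 Pa
Step 2: Q = w * h^3 * dP / (12 * mu * L)
Q = 148e-6 * (30e-6)^3 * 394e3 / (12 * 0.001 * 33327e-6) = 3.93680799e-09 m^3/s
Step 3: Convert Q from m^3/s to nL/s (1 m^3 = 1e12 nL, so multiply by 1e12).
Q = 3936.808 nL/s


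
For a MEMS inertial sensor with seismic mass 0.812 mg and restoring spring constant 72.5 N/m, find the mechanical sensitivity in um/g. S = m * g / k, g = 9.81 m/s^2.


Step 1: Convert mass: m = 0.812 mg = 8.12e-07 kg
Step 2: S = m * g / k = 8.12e-07 * 9.81 / 72.5
Step 3: S = 1.10e-07 m/g
Step 4: Convert to um/g: S = 0.11 um/g


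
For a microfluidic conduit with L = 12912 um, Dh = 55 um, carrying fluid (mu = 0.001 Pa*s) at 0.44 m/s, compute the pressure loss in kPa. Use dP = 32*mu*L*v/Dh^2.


Step 1: Convert to SI: L = 12912e-6 m, Dh = 55e-6 m
Step 2: dP = 32 * 0.001 * 12912e-6 * 0.44 / (55e-6)^2
Step 3: dP = 60099.49 Pa
Step 4: Convert to kPa: dP = 60.1 kPa


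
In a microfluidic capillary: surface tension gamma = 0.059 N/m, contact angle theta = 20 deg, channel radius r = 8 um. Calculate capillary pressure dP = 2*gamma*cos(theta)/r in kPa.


Step 1: cos(20 deg) = 0.9397
Step 2: Convert r to m: r = 8e-6 m
Step 3: dP = 2 * 0.059 * 0.9397 / 8e-6 = 13860.6 Pa
Step 4: Convert Pa to kPa (divide by 1000).
dP = 13.86 kPa


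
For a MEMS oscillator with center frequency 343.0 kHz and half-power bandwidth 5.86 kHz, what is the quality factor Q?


Step 1: Q = f0 / bandwidth
Step 2: Q = 343.0 / 5.86
Q = 58.5


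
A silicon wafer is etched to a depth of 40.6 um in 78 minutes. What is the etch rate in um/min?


Step 1: Etch rate = depth / time
Step 2: rate = 40.6 / 78
rate = 0.521 um/min


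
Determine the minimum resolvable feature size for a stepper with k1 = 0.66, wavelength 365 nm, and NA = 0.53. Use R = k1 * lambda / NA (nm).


Step 1: Identify values: k1 = 0.66, lambda = 365 nm, NA = 0.53
Step 2: R = k1 * lambda / NA
R = 0.66 * 365 / 0.53
R = 454.5 nm


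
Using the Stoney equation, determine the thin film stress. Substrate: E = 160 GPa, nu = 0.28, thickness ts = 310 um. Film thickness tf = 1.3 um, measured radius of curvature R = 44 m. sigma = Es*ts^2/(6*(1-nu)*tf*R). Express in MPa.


Step 1: Compute numerator: Es * ts^2 = 160 * 310^2 = 15376000 (GPa*um^2)
Step 2: Compute denominator (R in um): 6*(1-nu)*tf*R = 6*0.72*1.3*44e6 = 247104000.0 (um^2)
Step 3: sigma (GPa) = 15376000 / 247104000.0 = 6.2225e-02 GPa
Step 4: Convert to MPa (x1000): sigma = 62.2 MPa


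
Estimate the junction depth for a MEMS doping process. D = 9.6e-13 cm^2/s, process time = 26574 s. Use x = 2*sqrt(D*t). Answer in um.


Step 1: Compute D*t = 9.6e-13 * 26574 = 2.551104e-08 cm^2
Step 2: sqrt(D*t) = 1.59722e-04 cm
Step 3: x = 2 * 1.59722e-04 cm = 3.19444e-04 cm
Step 4: Convert to um (1 cm = 1e4 um): x = 3.194 um


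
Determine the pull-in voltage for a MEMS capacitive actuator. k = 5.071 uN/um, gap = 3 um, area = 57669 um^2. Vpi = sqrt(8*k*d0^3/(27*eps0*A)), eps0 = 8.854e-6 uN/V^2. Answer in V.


Step 1: Compute numerator: 8 * k * d0^3 = 8 * 5.071 * 3^3 = 1095.336
Step 2: Compute denominator: 27 * eps0 * A = 27 * 8.854e-6 * 57669 = 13.786236
Step 3: Vpi = sqrt(1095.336 / 13.786236)
Vpi = 8.91 V


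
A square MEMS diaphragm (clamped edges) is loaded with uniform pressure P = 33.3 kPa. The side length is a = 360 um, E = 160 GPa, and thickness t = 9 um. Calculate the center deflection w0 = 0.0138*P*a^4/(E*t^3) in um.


Step 1: Convert pressure to compatible units (E is in GPa, so P in GPa).
P = 33.3 kPa = 33.3e-6 GPa
Step 2: Compute numerator: 0.0138 * P * a^4.
a^4 = 360^4 = 16796160000
numerator = 0.0138 * 33.3e-6 * 16796160000 = 7.7185e+03
Step 3: Compute denominator: E * t^3 = 160 * 9^3 = 116640
Step 4: w0 = numerator / denominator = 7.7185e+03 / 116640 = 0.0662 um


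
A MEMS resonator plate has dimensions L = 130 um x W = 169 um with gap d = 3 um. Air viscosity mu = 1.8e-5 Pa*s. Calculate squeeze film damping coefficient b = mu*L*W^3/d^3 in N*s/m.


Step 1: Convert to SI.
L = 130e-6 m, W = 169e-6 m, d = 3e-6 m
Step 2: W^3 = (169e-6)^3 = 4.83e-12 m^3
Step 3: d^3 = (3e-6)^3 = 2.70e-17 m^3
Step 4: b = 1.8e-5 * 130e-6 * 4.83e-12 / 2.70e-17
b = 4.18e-04 N*s/m


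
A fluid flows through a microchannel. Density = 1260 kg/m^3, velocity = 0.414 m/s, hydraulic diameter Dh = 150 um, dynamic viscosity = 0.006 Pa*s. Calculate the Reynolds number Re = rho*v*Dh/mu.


Step 1: Convert Dh to meters: Dh = 150e-6 m
Step 2: Re = rho * v * Dh / mu
Re = 1260 * 0.414 * 150e-6 / 0.006
Re = 13.041


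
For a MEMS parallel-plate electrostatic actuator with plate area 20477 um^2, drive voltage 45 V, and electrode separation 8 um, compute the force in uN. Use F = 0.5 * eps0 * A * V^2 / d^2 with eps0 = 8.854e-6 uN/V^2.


Step 1: Identify parameters.
eps0 = 8.854e-6 uN/V^2, A = 20477 um^2, V = 45 V, d = 8 um
Step 2: Compute V^2 = 45^2 = 2025
Step 3: Compute d^2 = 8^2 = 64
Step 4: F = 0.5 * 8.854e-6 * 20477 * 2025 / 64
F = 2.868 uN


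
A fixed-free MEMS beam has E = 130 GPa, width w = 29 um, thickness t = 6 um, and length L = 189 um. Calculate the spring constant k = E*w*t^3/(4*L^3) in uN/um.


Step 1: Convert E to consistent units (1 GPa = 1000 uN/um^2).
E = 130 GPa = 130000 uN/um^2
Step 2: Compute t^3 = 6^3 = 216
Step 3: Compute L^3 = 189^3 = 6751269
Step 4: k = 130000 * 29 * 216 / (4 * 6751269)
k = 30.1543 uN/um


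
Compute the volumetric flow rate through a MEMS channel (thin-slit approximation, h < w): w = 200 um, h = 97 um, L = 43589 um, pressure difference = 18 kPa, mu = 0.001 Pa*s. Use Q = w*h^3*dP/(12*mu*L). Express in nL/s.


Step 1: Convert all dimensions to SI (meters).
w = 200e-6 m, h = 97e-6 m, L = 43589e-6 m, dP = 18e3 Pa
Step 2: Q = w * h^3 * dP / (12 * mu * L)
Q = 200e-6 * (97e-6)^3 * 18e3 / (12 * 0.001 * 43589e-6) = 6.28144486e-09 m^3/s
Step 3: Convert Q from m^3/s to nL/s (1 m^3 = 1e12 nL, so multiply by 1e12).
Q = 6281.445 nL/s


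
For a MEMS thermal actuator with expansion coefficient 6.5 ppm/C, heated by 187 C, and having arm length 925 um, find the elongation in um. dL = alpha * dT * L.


Step 1: Convert CTE: alpha = 6.5 ppm/C = 6.5e-6 /C
Step 2: dL = 6.5e-6 * 187 * 925
dL = 1.1243 um


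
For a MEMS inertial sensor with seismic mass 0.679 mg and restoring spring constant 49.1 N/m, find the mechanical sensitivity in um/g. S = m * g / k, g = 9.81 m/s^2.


Step 1: Convert mass: m = 0.679 mg = 6.79e-07 kg
Step 2: S = m * g / k = 6.79e-07 * 9.81 / 49.1
Step 3: S = 1.36e-07 m/g
Step 4: Convert to um/g: S = 0.136 um/g


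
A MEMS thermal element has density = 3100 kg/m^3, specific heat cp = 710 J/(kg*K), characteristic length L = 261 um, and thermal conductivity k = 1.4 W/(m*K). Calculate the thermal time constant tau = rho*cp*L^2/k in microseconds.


Step 1: Convert L to m: L = 261e-6 m
Step 2: L^2 = (261e-6)^2 = 6.8121e-08 m^2
Step 3: tau = 3100 * 710 * 6.8121e-08 / 1.4 = 1.0709594357e-01 s
Step 4: Convert to microseconds (multiply by 1e6).
tau = 107095.944 us


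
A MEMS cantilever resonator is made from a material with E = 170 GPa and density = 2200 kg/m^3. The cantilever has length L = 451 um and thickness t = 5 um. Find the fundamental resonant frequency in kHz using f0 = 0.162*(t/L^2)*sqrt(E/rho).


Step 1: Convert units to SI.
t_SI = 5e-6 m, L_SI = 451e-6 m
Step 2: Calculate sqrt(E/rho).
sqrt(170e9 / 2200) = 8790.49 m/s
Step 3: Compute f0.
f0 = 0.162 * 5e-6 / (451e-6)^2 * 8790.49 = 35006.2 Hz = 35.01 kHz


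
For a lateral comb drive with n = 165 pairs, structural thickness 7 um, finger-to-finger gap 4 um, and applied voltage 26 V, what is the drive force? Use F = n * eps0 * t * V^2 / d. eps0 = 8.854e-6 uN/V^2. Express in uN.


Step 1: Parameters: n=165, eps0=8.854e-6 uN/V^2, t=7 um, V=26 V, d=4 um
Step 2: V^2 = 676
Step 3: F = 165 * 8.854e-6 * 7 * 676 / 4
F = 1.728 uN


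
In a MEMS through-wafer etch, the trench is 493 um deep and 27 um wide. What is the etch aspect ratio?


Step 1: AR = depth / width
Step 2: AR = 493 / 27
AR = 18.3


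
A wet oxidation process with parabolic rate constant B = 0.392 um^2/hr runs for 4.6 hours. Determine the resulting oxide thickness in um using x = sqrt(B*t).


Step 1: Compute B*t = 0.392 * 4.6 = 1.8032
Step 2: x = sqrt(1.8032)
x = 1.343 um


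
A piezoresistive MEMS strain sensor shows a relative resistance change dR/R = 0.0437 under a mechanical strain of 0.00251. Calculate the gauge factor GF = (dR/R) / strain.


Step 1: Identify values.
dR/R = 0.0437, strain = 0.00251
Step 2: GF = (dR/R) / strain = 0.0437 / 0.00251
GF = 17.4


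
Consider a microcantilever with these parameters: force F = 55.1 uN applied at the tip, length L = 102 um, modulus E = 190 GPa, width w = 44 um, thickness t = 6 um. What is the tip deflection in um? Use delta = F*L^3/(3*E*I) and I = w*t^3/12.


Step 1: Calculate the second moment of area.
I = w * t^3 / 12 = 44 * 6^3 / 12 = 792.0 um^4
Step 2: Convert E to consistent units (1 GPa = 1000 uN/um^2).
E = 190 GPa = 190000 uN/um^2
Step 3: Calculate tip deflection.
delta = F * L^3 / (3 * E * I)
delta = 55.1 * 102^3 / (3 * 190000 * 792.0)
delta = 0.1295 um


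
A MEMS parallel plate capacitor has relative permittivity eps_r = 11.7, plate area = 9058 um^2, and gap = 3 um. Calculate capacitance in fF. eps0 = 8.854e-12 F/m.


Step 1: Convert area to m^2: A = 9058e-12 m^2
Step 2: Convert gap to m: d = 3e-6 m
Step 3: C = eps0 * eps_r * A / d
C = 8.854e-12 * 11.7 * 9058e-12 / 3e-6
Step 4: Convert to fF (multiply by 1e15).
C = 312.78 fF


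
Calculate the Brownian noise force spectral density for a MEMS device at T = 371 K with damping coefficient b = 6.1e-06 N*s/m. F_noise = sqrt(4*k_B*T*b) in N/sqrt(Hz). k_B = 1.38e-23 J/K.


Step 1: Compute 4 * k_B * T * b
= 4 * 1.38e-23 * 371 * 6.1e-06
= 1.2492e-25 N^2/Hz
Step 2: F_noise = sqrt(1.2492e-25)
F_noise = 3.53e-13 N/sqrt(Hz)


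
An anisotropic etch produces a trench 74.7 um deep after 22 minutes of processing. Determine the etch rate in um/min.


Step 1: Etch rate = depth / time
Step 2: rate = 74.7 / 22
rate = 3.395 um/min


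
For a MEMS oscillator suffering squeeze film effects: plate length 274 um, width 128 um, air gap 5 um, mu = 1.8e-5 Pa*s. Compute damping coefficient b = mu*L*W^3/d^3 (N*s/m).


Step 1: Convert to SI.
L = 274e-6 m, W = 128e-6 m, d = 5e-6 m
Step 2: W^3 = (128e-6)^3 = 2.10e-12 m^3
Step 3: d^3 = (5e-6)^3 = 1.25e-16 m^3
Step 4: b = 1.8e-5 * 274e-6 * 2.10e-12 / 1.25e-16
b = 8.27e-05 N*s/m


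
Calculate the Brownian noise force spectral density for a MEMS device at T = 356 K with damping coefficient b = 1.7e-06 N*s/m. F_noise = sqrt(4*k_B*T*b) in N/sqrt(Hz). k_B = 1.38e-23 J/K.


Step 1: Compute 4 * k_B * T * b
= 4 * 1.38e-23 * 356 * 1.7e-06
= 3.3407e-26 N^2/Hz
Step 2: F_noise = sqrt(3.3407e-26)
F_noise = 1.83e-13 N/sqrt(Hz)


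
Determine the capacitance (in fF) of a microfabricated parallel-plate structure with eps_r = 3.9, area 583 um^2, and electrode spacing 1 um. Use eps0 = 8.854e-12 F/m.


Step 1: Convert area to m^2: A = 583e-12 m^2
Step 2: Convert gap to m: d = 1e-6 m
Step 3: C = eps0 * eps_r * A / d
C = 8.854e-12 * 3.9 * 583e-12 / 1e-6
Step 4: Convert to fF (multiply by 1e15).
C = 20.13 fF


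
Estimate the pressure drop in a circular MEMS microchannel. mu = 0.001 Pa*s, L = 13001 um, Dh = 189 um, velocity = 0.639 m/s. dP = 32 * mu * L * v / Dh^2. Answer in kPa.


Step 1: Convert to SI: L = 13001e-6 m, Dh = 189e-6 m
Step 2: dP = 32 * 0.001 * 13001e-6 * 0.639 / (189e-6)^2
Step 3: dP = 7442.25 Pa
Step 4: Convert to kPa: dP = 7.44 kPa


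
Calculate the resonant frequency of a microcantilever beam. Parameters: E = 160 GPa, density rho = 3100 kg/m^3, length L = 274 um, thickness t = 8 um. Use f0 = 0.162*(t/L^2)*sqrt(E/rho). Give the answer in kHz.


Step 1: Convert units to SI.
t_SI = 8e-6 m, L_SI = 274e-6 m
Step 2: Calculate sqrt(E/rho).
sqrt(160e9 / 3100) = 7184.21 m/s
Step 3: Compute f0.
f0 = 0.162 * 8e-6 / (274e-6)^2 * 7184.21 = 124017.5 Hz = 124.02 kHz


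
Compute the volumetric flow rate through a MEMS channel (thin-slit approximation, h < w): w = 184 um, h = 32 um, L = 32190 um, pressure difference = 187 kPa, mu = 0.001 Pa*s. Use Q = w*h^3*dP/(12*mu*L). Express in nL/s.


Step 1: Convert all dimensions to SI (meters).
w = 184e-6 m, h = 32e-6 m, L = 32190e-6 m, dP = 187e3 Pa
Step 2: Q = w * h^3 * dP / (12 * mu * L)
Q = 184e-6 * (32e-6)^3 * 187e3 / (12 * 0.001 * 32190e-6) = 2.91881885e-09 m^3/s
Step 3: Convert Q from m^3/s to nL/s (1 m^3 = 1e12 nL, so multiply by 1e12).
Q = 2918.819 nL/s


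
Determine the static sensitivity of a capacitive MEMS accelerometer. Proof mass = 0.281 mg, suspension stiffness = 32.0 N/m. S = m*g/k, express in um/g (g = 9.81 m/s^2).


Step 1: Convert mass: m = 0.281 mg = 2.81e-07 kg
Step 2: S = m * g / k = 2.81e-07 * 9.81 / 32.0
Step 3: S = 8.61e-08 m/g
Step 4: Convert to um/g: S = 0.086 um/g


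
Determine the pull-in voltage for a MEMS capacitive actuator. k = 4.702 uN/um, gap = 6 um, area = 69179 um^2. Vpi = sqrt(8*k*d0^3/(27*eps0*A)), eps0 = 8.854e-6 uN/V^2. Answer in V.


Step 1: Compute numerator: 8 * k * d0^3 = 8 * 4.702 * 6^3 = 8125.056
Step 2: Compute denominator: 27 * eps0 * A = 27 * 8.854e-6 * 69179 = 16.537793
Step 3: Vpi = sqrt(8125.056 / 16.537793)
Vpi = 22.17 V


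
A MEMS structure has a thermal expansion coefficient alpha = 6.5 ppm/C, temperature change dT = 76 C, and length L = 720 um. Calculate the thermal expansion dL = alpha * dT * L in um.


Step 1: Convert CTE: alpha = 6.5 ppm/C = 6.5e-6 /C
Step 2: dL = 6.5e-6 * 76 * 720
dL = 0.3557 um


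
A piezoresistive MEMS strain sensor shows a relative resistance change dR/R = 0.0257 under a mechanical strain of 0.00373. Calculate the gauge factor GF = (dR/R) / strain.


Step 1: Identify values.
dR/R = 0.0257, strain = 0.00373
Step 2: GF = (dR/R) / strain = 0.0257 / 0.00373
GF = 6.9


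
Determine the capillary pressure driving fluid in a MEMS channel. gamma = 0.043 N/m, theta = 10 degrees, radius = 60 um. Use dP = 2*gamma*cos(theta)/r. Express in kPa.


Step 1: cos(10 deg) = 0.9848
Step 2: Convert r to m: r = 60e-6 m
Step 3: dP = 2 * 0.043 * 0.9848 / 60e-6 = 1411.5 Pa
Step 4: Convert Pa to kPa (divide by 1000).
dP = 1.41 kPa


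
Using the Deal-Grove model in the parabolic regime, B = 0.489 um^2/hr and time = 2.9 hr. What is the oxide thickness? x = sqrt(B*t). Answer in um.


Step 1: Compute B*t = 0.489 * 2.9 = 1.4181
Step 2: x = sqrt(1.4181)
x = 1.191 um


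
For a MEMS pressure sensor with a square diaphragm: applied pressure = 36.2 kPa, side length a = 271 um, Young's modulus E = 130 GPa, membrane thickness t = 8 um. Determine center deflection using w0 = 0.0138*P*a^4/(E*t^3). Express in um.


Step 1: Convert pressure to compatible units (E is in GPa, so P in GPa).
P = 36.2 kPa = 36.2e-6 GPa
Step 2: Compute numerator: 0.0138 * P * a^4.
a^4 = 271^4 = 5393580481
numerator = 0.0138 * 36.2e-6 * 5393580481 = 2.6944e+03
Step 3: Compute denominator: E * t^3 = 130 * 8^3 = 66560
Step 4: w0 = numerator / denominator = 2.6944e+03 / 66560 = 0.0405 um


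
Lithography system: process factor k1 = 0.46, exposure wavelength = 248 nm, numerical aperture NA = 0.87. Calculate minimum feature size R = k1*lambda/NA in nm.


Step 1: Identify values: k1 = 0.46, lambda = 248 nm, NA = 0.87
Step 2: R = k1 * lambda / NA
R = 0.46 * 248 / 0.87
R = 131.1 nm


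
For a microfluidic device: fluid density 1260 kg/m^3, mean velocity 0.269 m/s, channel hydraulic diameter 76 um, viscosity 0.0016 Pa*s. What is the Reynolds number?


Step 1: Convert Dh to meters: Dh = 76e-6 m
Step 2: Re = rho * v * Dh / mu
Re = 1260 * 0.269 * 76e-6 / 0.0016
Re = 16.1


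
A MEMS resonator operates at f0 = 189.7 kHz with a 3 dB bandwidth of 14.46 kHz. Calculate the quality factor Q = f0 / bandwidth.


Step 1: Q = f0 / bandwidth
Step 2: Q = 189.7 / 14.46
Q = 13.1


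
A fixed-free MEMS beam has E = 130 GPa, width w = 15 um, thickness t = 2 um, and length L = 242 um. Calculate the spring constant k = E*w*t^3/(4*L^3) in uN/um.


Step 1: Convert E to consistent units (1 GPa = 1000 uN/um^2).
E = 130 GPa = 130000 uN/um^2
Step 2: Compute t^3 = 2^3 = 8
Step 3: Compute L^3 = 242^3 = 14172488
Step 4: k = 130000 * 15 * 8 / (4 * 14172488)
k = 0.2752 uN/um


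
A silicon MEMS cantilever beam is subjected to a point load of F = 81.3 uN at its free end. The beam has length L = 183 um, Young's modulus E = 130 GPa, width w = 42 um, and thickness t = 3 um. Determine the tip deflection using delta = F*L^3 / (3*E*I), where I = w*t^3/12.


Step 1: Calculate the second moment of area.
I = w * t^3 / 12 = 42 * 3^3 / 12 = 94.5 um^4
Step 2: Convert E to consistent units (1 GPa = 1000 uN/um^2).
E = 130 GPa = 130000 uN/um^2
Step 3: Calculate tip deflection.
delta = F * L^3 / (3 * E * I)
delta = 81.3 * 183^3 / (3 * 130000 * 94.5)
delta = 13.5191 um


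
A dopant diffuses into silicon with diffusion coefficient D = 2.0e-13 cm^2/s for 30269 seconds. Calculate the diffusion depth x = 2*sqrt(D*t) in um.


Step 1: Compute D*t = 2.0e-13 * 30269 = 6.0538e-09 cm^2
Step 2: sqrt(D*t) = 7.78062e-05 cm
Step 3: x = 2 * 7.78062e-05 cm = 1.556124e-04 cm
Step 4: Convert to um (1 cm = 1e4 um): x = 1.556 um


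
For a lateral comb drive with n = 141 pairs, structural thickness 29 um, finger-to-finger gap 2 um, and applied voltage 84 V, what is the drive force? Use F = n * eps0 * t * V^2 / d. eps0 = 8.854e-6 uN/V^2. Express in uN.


Step 1: Parameters: n=141, eps0=8.854e-6 uN/V^2, t=29 um, V=84 V, d=2 um
Step 2: V^2 = 7056
Step 3: F = 141 * 8.854e-6 * 29 * 7056 / 2
F = 127.728 uN


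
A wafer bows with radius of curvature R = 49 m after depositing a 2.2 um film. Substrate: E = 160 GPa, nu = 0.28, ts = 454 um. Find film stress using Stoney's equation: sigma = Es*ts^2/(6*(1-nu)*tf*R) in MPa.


Step 1: Compute numerator: Es * ts^2 = 160 * 454^2 = 32978560 (GPa*um^2)
Step 2: Compute denominator (R in um): 6*(1-nu)*tf*R = 6*0.72*2.2*49e6 = 465696000.0 (um^2)
Step 3: sigma (GPa) = 32978560 / 465696000.0 = 7.0816e-02 GPa
Step 4: Convert to MPa (x1000): sigma = 70.8 MPa


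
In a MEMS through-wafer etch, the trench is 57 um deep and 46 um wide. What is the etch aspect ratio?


Step 1: AR = depth / width
Step 2: AR = 57 / 46
AR = 1.2


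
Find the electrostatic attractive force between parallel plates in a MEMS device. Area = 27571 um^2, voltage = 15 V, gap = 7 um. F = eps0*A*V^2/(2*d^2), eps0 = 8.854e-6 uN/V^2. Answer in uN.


Step 1: Identify parameters.
eps0 = 8.854e-6 uN/V^2, A = 27571 um^2, V = 15 V, d = 7 um
Step 2: Compute V^2 = 15^2 = 225
Step 3: Compute d^2 = 7^2 = 49
Step 4: F = 0.5 * 8.854e-6 * 27571 * 225 / 49
F = 0.56 uN


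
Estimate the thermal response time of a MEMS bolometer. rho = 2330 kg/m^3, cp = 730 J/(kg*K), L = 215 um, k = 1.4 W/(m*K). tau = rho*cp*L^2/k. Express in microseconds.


Step 1: Convert L to m: L = 215e-6 m
Step 2: L^2 = (215e-6)^2 = 4.6225e-08 m^2
Step 3: tau = 2330 * 730 * 4.6225e-08 / 1.4 = 5.616007321e-02 s
Step 4: Convert to microseconds (multiply by 1e6).
tau = 56160.073 us


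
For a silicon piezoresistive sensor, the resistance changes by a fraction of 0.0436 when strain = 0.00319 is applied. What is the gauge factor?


Step 1: Identify values.
dR/R = 0.0436, strain = 0.00319
Step 2: GF = (dR/R) / strain = 0.0436 / 0.00319
GF = 13.7


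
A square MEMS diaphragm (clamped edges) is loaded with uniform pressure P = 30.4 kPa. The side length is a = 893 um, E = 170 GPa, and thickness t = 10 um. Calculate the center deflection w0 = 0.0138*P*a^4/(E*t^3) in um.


Step 1: Convert pressure to compatible units (E is in GPa, so P in GPa).
P = 30.4 kPa = 30.4e-6 GPa
Step 2: Compute numerator: 0.0138 * P * a^4.
a^4 = 893^4 = 635924907601
numerator = 0.0138 * 30.4e-6 * 635924907601 = 2.667832e+05
Step 3: Compute denominator: E * t^3 = 170 * 10^3 = 170000
Step 4: w0 = numerator / denominator = 2.667832e+05 / 170000 = 1.5693 um


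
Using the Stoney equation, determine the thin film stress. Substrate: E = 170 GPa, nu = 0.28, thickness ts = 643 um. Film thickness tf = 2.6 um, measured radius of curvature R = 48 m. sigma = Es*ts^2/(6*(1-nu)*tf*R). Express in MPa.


Step 1: Compute numerator: Es * ts^2 = 170 * 643^2 = 70286330 (GPa*um^2)
Step 2: Compute denominator (R in um): 6*(1-nu)*tf*R = 6*0.72*2.6*48e6 = 539136000.0 (um^2)
Step 3: sigma (GPa) = 70286330 / 539136000.0 = 1.30368e-01 GPa
Step 4: Convert to MPa (x1000): sigma = 130.4 MPa


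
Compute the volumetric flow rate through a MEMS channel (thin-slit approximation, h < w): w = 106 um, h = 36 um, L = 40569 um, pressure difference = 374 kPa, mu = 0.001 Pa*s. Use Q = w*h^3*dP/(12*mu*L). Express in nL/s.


Step 1: Convert all dimensions to SI (meters).
w = 106e-6 m, h = 36e-6 m, L = 40569e-6 m, dP = 374e3 Pa
Step 2: Q = w * h^3 * dP / (12 * mu * L)
Q = 106e-6 * (36e-6)^3 * 374e3 / (12 * 0.001 * 40569e-6) = 3.79935103e-09 m^3/s
Step 3: Convert Q from m^3/s to nL/s (1 m^3 = 1e12 nL, so multiply by 1e12).
Q = 3799.351 nL/s


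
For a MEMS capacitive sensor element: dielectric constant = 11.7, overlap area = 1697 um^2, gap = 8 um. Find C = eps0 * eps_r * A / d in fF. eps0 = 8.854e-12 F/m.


Step 1: Convert area to m^2: A = 1697e-12 m^2
Step 2: Convert gap to m: d = 8e-6 m
Step 3: C = eps0 * eps_r * A / d
C = 8.854e-12 * 11.7 * 1697e-12 / 8e-6
Step 4: Convert to fF (multiply by 1e15).
C = 21.97 fF


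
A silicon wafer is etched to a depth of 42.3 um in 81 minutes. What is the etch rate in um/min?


Step 1: Etch rate = depth / time
Step 2: rate = 42.3 / 81
rate = 0.522 um/min


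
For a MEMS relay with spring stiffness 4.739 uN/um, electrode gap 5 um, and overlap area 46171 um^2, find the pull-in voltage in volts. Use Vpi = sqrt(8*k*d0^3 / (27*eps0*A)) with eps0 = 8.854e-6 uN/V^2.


Step 1: Compute numerator: 8 * k * d0^3 = 8 * 4.739 * 5^3 = 4739.0
Step 2: Compute denominator: 27 * eps0 * A = 27 * 8.854e-6 * 46171 = 11.037547
Step 3: Vpi = sqrt(4739.0 / 11.037547)
Vpi = 20.72 V


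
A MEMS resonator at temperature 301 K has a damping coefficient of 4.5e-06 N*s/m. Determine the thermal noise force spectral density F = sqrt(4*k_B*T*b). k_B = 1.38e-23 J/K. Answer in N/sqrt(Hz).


Step 1: Compute 4 * k_B * T * b
= 4 * 1.38e-23 * 301 * 4.5e-06
= 7.4768e-26 N^2/Hz
Step 2: F_noise = sqrt(7.4768e-26)
F_noise = 2.73e-13 N/sqrt(Hz)


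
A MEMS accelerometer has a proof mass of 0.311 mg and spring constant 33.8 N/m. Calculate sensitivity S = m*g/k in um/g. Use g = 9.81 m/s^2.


Step 1: Convert mass: m = 0.311 mg = 3.11e-07 kg
Step 2: S = m * g / k = 3.11e-07 * 9.81 / 33.8
Step 3: S = 9.03e-08 m/g
Step 4: Convert to um/g: S = 0.09 um/g


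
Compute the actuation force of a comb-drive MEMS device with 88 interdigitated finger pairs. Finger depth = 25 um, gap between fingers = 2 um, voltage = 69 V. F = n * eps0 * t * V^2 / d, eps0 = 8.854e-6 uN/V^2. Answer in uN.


Step 1: Parameters: n=88, eps0=8.854e-6 uN/V^2, t=25 um, V=69 V, d=2 um
Step 2: V^2 = 4761
Step 3: F = 88 * 8.854e-6 * 25 * 4761 / 2
F = 46.369 uN


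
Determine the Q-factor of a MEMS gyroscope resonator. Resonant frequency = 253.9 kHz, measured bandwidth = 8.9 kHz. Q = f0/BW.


Step 1: Q = f0 / bandwidth
Step 2: Q = 253.9 / 8.9
Q = 28.5


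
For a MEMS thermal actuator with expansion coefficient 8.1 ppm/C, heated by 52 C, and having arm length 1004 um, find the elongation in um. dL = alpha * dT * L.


Step 1: Convert CTE: alpha = 8.1 ppm/C = 8.1e-6 /C
Step 2: dL = 8.1e-6 * 52 * 1004
dL = 0.4229 um


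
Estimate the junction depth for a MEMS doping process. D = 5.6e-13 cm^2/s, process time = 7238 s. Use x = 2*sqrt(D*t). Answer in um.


Step 1: Compute D*t = 5.6e-13 * 7238 = 4.05328e-09 cm^2
Step 2: sqrt(D*t) = 6.36654e-05 cm
Step 3: x = 2 * 6.36654e-05 cm = 1.273308e-04 cm
Step 4: Convert to um (1 cm = 1e4 um): x = 1.273 um


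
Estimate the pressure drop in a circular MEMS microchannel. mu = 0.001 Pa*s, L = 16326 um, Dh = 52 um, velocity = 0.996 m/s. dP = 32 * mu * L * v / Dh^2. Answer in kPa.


Step 1: Convert to SI: L = 16326e-6 m, Dh = 52e-6 m
Step 2: dP = 32 * 0.001 * 16326e-6 * 0.996 / (52e-6)^2
Step 3: dP = 192434.27 Pa
Step 4: Convert to kPa: dP = 192.43 kPa


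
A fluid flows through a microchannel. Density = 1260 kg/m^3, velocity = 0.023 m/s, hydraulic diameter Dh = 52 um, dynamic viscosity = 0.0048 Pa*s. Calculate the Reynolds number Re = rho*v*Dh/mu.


Step 1: Convert Dh to meters: Dh = 52e-6 m
Step 2: Re = rho * v * Dh / mu
Re = 1260 * 0.023 * 52e-6 / 0.0048
Re = 0.314


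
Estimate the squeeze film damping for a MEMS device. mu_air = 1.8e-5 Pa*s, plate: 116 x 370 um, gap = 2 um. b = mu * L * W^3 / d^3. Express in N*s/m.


Step 1: Convert to SI.
L = 116e-6 m, W = 370e-6 m, d = 2e-6 m
Step 2: W^3 = (370e-6)^3 = 5.07e-11 m^3
Step 3: d^3 = (2e-6)^3 = 8.00e-18 m^3
Step 4: b = 1.8e-5 * 116e-6 * 5.07e-11 / 8.00e-18
b = 1.32e-02 N*s/m


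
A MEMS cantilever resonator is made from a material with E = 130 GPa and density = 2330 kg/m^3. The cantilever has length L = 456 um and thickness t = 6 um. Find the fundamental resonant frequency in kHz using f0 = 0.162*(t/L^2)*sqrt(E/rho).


Step 1: Convert units to SI.
t_SI = 6e-6 m, L_SI = 456e-6 m
Step 2: Calculate sqrt(E/rho).
sqrt(130e9 / 2330) = 7469.54 m/s
Step 3: Compute f0.
f0 = 0.162 * 6e-6 / (456e-6)^2 * 7469.54 = 34916.5 Hz = 34.92 kHz


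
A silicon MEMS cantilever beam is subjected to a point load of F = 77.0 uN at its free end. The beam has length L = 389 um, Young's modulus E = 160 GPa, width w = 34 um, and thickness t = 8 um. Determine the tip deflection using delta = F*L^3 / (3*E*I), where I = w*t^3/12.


Step 1: Calculate the second moment of area.
I = w * t^3 / 12 = 34 * 8^3 / 12 = 1450.6667 um^4
Step 2: Convert E to consistent units (1 GPa = 1000 uN/um^2).
E = 160 GPa = 160000 uN/um^2
Step 3: Calculate tip deflection.
delta = F * L^3 / (3 * E * I)
delta = 77.0 * 389^3 / (3 * 160000 * 1450.6667)
delta = 6.5092 um


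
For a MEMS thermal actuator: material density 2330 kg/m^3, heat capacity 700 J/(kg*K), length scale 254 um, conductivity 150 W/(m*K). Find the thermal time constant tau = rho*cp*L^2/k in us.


Step 1: Convert L to m: L = 254e-6 m
Step 2: L^2 = (254e-6)^2 = 6.4516e-08 m^2
Step 3: tau = 2330 * 700 * 6.4516e-08 / 150 = 7.0150397e-04 s
Step 4: Convert to microseconds (multiply by 1e6).
tau = 701.504 us
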